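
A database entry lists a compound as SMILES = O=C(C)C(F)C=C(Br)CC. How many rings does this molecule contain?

In SMILES, each pair of matching ring-closure digits denotes one ring-closing bond; the number of such bonds equals the number of independent rings.
Ring-closure bonds here: 0.

0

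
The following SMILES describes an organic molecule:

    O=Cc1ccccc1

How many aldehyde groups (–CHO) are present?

The aldehyde motif appears at heavy-atom position 2 in the SMILES.
Aldehyde count: 1.

1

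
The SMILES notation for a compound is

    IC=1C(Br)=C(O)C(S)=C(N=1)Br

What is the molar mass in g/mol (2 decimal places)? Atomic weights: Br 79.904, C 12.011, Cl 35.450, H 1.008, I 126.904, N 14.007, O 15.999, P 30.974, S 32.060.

First, the molecular formula is C5H2Br2INOS (counting implicit H from valence).
  Br: 2 × 79.904 = 159.808
  C: 5 × 12.011 = 60.055
  H: 2 × 1.008 = 2.016
  I: 1 × 126.904 = 126.904
  N: 1 × 14.007 = 14.007
  O: 1 × 15.999 = 15.999
  S: 1 × 32.060 = 32.060
Sum: 2×79.904 + 5×12.011 + 2×1.008 + 1×126.904 + 1×14.007 + 1×15.999 + 1×32.060 = 410.849 → 410.85 g/mol.

410.85 g/mol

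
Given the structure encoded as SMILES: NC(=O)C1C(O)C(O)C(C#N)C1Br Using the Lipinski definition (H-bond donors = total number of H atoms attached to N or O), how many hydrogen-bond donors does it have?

4

Donors: find every N or O and count the H atoms it carries.
  atom 1 (N): bond orders sum to 1 → 2 H
  atom 3 (O): bond orders sum to 2 → 0 H
  atom 6 (O): bond orders sum to 1 → 1 H
  atom 8 (O): bond orders sum to 1 → 1 H
  atom 11 (N): bond orders sum to 3 → 0 H
Lipinski HBD = 4.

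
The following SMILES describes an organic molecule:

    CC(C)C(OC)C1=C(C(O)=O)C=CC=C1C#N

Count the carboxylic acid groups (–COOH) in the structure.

1

The carboxylic acid motif appears at heavy-atom position 9 in the SMILES.
Other groups present: 1 ether, 1 nitrile.
Carboxylic acid count: 1.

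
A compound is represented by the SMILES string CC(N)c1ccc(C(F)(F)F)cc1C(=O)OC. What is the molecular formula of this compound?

C11H12F3NO2

Walk through each heavy atom and fill implicit hydrogens from standard valence (C 4, N 3, O 2, S 2, halogen 1); for lowercase aromatic atoms, an aromatic c carries 1 H when it has two neighbours and 0 H with three, and aromatic n carries 0 H:
  atom 1: C, bond orders sum to 1 (valence 4) → 3 H
  atom 2: C, bond orders sum to 3 (valence 4) → 1 H
  atom 3: N, bond orders sum to 1 (valence 3) → 2 H
  atom 4: aromatic c, 3 neighbours → 0 H
  atom 5: aromatic c, 2 neighbours → 1 H
  atom 6: aromatic c, 2 neighbours → 1 H
  atom 7: aromatic c, 3 neighbours → 0 H
  atom 8: C, bond orders sum to 4 (valence 4) → 0 H
  atom 9: F (halogen, monovalent) → 0 H
  atom 10: F (halogen, monovalent) → 0 H
  atom 11: F (halogen, monovalent) → 0 H
  atom 12: aromatic c, 2 neighbours → 1 H
  atom 13: aromatic c, 3 neighbours → 0 H
  atom 14: C, bond orders sum to 4 (valence 4) → 0 H
  atom 15: O, bond orders sum to 2 (valence 2) → 0 H
  atom 16: O, bond orders sum to 2 (valence 2) → 0 H
  atom 17: C, bond orders sum to 1 (valence 4) → 3 H
Totals → C:11, H:12, F:3, N:1, O:2.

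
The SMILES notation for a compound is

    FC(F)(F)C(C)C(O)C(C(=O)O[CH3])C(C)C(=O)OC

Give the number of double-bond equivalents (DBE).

2

Degree of unsaturation = (number of rings) + (number of π bonds).
Ring closures in the SMILES: 0.
π bonds: 2 double bonds (each 1 DoU) → 2 DoU from unsaturation.
Total DoU = 0 + 2 = 2.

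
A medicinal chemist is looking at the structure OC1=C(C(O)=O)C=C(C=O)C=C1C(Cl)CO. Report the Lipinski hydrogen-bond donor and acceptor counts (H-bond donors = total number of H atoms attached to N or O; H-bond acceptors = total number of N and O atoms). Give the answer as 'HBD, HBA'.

Donors: find every N or O and count the H atoms it carries.
  atom 1 (O): bond orders sum to 1 → 1 H
  atom 5 (O): bond orders sum to 1 → 1 H
  atom 6 (O): bond orders sum to 2 → 0 H
  atom 10 (O): bond orders sum to 2 → 0 H
  atom 16 (O): bond orders sum to 1 → 1 H
Lipinski HBD = 3.
Acceptors: N atoms = 0, O atoms = 5 → HBA = 5.

3, 5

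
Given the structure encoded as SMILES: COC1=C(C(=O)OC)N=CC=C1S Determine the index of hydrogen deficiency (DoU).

5

Molecular formula: C8H9NO3S.
DoU = (2C + 2 + N − H − X) / 2, where X is the halogen count and O/S are ignored.
    = (2·8 + 2 + 1 − 9 − 0) / 2 = 10 / 2 = 5.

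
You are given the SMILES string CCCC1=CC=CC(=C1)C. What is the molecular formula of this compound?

C10H14

Walk through each heavy atom and fill implicit hydrogens from standard valence (C 4, N 3, O 2, S 2, halogen 1):
  atom 1: C, bond orders sum to 1 (valence 4) → 3 H
  atom 2: C, bond orders sum to 2 (valence 4) → 2 H
  atom 3: C, bond orders sum to 2 (valence 4) → 2 H
  atom 4: C, bond orders sum to 4 (valence 4) → 0 H
  atom 5: C, bond orders sum to 3 (valence 4) → 1 H
  atom 6: C, bond orders sum to 3 (valence 4) → 1 H
  atom 7: C, bond orders sum to 3 (valence 4) → 1 H
  atom 8: C, bond orders sum to 4 (valence 4) → 0 H
  atom 9: C, bond orders sum to 3 (valence 4) → 1 H
  atom 10: C, bond orders sum to 1 (valence 4) → 3 H
Totals → C:10, H:14.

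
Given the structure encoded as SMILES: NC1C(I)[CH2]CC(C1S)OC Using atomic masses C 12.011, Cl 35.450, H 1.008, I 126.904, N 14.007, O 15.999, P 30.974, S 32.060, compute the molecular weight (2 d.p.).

287.16 g/mol

First, the molecular formula is C7H14INOS (counting implicit H from valence).
  C: 7 × 12.011 = 84.077
  H: 14 × 1.008 = 14.112
  I: 1 × 126.904 = 126.904
  N: 1 × 14.007 = 14.007
  O: 1 × 15.999 = 15.999
  S: 1 × 32.060 = 32.060
Sum: 7×12.011 + 14×1.008 + 1×126.904 + 1×14.007 + 1×15.999 + 1×32.060 = 287.159 → 287.16 g/mol.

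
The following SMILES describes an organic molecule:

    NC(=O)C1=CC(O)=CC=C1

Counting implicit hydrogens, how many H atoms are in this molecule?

Walk through each heavy atom and fill implicit hydrogens from standard valence (C 4, N 3, O 2, S 2, halogen 1):
  atom 1: N, bond orders sum to 1 (valence 3) → 2 H
  atom 2: C, bond orders sum to 4 (valence 4) → 0 H
  atom 3: O, bond orders sum to 2 (valence 2) → 0 H
  atom 4: C, bond orders sum to 4 (valence 4) → 0 H
  atom 5: C, bond orders sum to 3 (valence 4) → 1 H
  atom 6: C, bond orders sum to 4 (valence 4) → 0 H
  atom 7: O, bond orders sum to 1 (valence 2) → 1 H
  atom 8: C, bond orders sum to 3 (valence 4) → 1 H
  atom 9: C, bond orders sum to 3 (valence 4) → 1 H
  atom 10: C, bond orders sum to 3 (valence 4) → 1 H
Total hydrogens: 7.

7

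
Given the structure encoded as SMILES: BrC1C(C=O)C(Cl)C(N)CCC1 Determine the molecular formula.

C8H13BrClNO

Walk through each heavy atom and fill implicit hydrogens from standard valence (C 4, N 3, O 2, S 2, halogen 1):
  atom 1: Br (halogen, monovalent) → 0 H
  atom 2: C, bond orders sum to 3 (valence 4) → 1 H
  atom 3: C, bond orders sum to 3 (valence 4) → 1 H
  atom 4: C, bond orders sum to 3 (valence 4) → 1 H
  atom 5: O, bond orders sum to 2 (valence 2) → 0 H
  atom 6: C, bond orders sum to 3 (valence 4) → 1 H
  atom 7: Cl (halogen, monovalent) → 0 H
  atom 8: C, bond orders sum to 3 (valence 4) → 1 H
  atom 9: N, bond orders sum to 1 (valence 3) → 2 H
  atom 10: C, bond orders sum to 2 (valence 4) → 2 H
  atom 11: C, bond orders sum to 2 (valence 4) → 2 H
  atom 12: C, bond orders sum to 2 (valence 4) → 2 H
Totals → C:8, H:13, Br:1, Cl:1, N:1, O:1.
In Hill order: C8H13BrClNO.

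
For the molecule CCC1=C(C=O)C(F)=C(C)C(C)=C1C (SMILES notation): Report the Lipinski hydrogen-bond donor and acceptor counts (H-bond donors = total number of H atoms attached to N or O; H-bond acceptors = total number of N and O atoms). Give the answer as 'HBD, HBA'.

0, 1

Donors: find every N or O and count the H atoms it carries.
  atom 6 (O): bond orders sum to 2 → 0 H
Lipinski HBD = 0.
Acceptors: N atoms = 0, O atoms = 1 → HBA = 1.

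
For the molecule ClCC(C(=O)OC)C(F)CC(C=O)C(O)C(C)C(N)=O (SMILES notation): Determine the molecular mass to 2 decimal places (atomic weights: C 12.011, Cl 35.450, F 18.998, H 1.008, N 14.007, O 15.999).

311.73 g/mol

First, the molecular formula is C12H19ClFNO5 (counting implicit H from valence).
  C: 12 × 12.011 = 144.132
  Cl: 1 × 35.450 = 35.450
  F: 1 × 18.998 = 18.998
  H: 19 × 1.008 = 19.152
  N: 1 × 14.007 = 14.007
  O: 5 × 15.999 = 79.995
Sum: 12×12.011 + 1×35.450 + 1×18.998 + 19×1.008 + 1×14.007 + 5×15.999 = 311.734 → 311.73 g/mol.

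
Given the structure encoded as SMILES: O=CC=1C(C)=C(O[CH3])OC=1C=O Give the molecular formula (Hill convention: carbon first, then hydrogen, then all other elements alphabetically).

Walk through each heavy atom and fill implicit hydrogens from standard valence (C 4, N 3, O 2, S 2, halogen 1):
  atom 1: O, bond orders sum to 2 (valence 2) → 0 H
  atom 2: C, bond orders sum to 3 (valence 4) → 1 H
  atom 3: C, bond orders sum to 4 (valence 4) → 0 H
  atom 4: C, bond orders sum to 4 (valence 4) → 0 H
  atom 5: C, bond orders sum to 1 (valence 4) → 3 H
  atom 6: C, bond orders sum to 4 (valence 4) → 0 H
  atom 7: O, bond orders sum to 2 (valence 2) → 0 H
  atom 8: C with explicit H count 3
  atom 9: O, bond orders sum to 2 (valence 2) → 0 H
  atom 10: C, bond orders sum to 4 (valence 4) → 0 H
  atom 11: C, bond orders sum to 3 (valence 4) → 1 H
  atom 12: O, bond orders sum to 2 (valence 2) → 0 H
Totals → C:8, H:8, O:4.
In Hill order: C8H8O4.

C8H8O4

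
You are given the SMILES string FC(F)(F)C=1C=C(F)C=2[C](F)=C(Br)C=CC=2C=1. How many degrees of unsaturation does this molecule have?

Degree of unsaturation = (number of rings) + (number of π bonds).
Ring closures in the SMILES: 2.
π bonds: 5 double bonds (each 1 DoU) → 5 DoU from unsaturation.
Total DoU = 2 + 5 = 7.

7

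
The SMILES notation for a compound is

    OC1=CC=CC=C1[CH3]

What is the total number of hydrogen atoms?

8

Walk through each heavy atom and fill implicit hydrogens from standard valence (C 4, N 3, O 2, S 2, halogen 1):
  atom 1: O, bond orders sum to 1 (valence 2) → 1 H
  atom 2: C, bond orders sum to 4 (valence 4) → 0 H
  atom 3: C, bond orders sum to 3 (valence 4) → 1 H
  atom 4: C, bond orders sum to 3 (valence 4) → 1 H
  atom 5: C, bond orders sum to 3 (valence 4) → 1 H
  atom 6: C, bond orders sum to 3 (valence 4) → 1 H
  atom 7: C, bond orders sum to 4 (valence 4) → 0 H
  atom 8: C with explicit H count 3
Total hydrogens: 8.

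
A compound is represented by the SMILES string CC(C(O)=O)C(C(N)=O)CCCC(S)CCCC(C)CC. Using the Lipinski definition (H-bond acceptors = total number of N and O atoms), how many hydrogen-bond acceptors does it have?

4

N atoms: 1; O atoms: 3.
Lipinski HBA = 1 + 3 = 4.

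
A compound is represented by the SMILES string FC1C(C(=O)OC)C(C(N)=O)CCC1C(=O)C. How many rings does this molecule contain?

1

In SMILES, each pair of matching ring-closure digits denotes one ring-closing bond; the number of such bonds equals the number of independent rings.
Ring-closure bonds here: 1.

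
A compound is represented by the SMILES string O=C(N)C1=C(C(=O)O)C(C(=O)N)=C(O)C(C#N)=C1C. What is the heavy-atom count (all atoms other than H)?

Every atom symbol written in the SMILES (organic subset) is one heavy atom; implicit H are not written.
Heavy atoms by element → C:11, N:3, O:5.
Total: 19.

19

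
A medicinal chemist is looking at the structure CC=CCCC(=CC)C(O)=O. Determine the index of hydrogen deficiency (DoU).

Degree of unsaturation = (number of rings) + (number of π bonds).
Ring closures in the SMILES: 0.
π bonds: 3 double bonds (each 1 DoU) → 3 DoU from unsaturation.
Total DoU = 0 + 3 = 3.

3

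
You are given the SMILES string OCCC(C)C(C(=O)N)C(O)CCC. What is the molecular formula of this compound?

C10H21NO3

Walk through each heavy atom and fill implicit hydrogens from standard valence (C 4, N 3, O 2, S 2, halogen 1):
  atom 1: O, bond orders sum to 1 (valence 2) → 1 H
  atom 2: C, bond orders sum to 2 (valence 4) → 2 H
  atom 3: C, bond orders sum to 2 (valence 4) → 2 H
  atom 4: C, bond orders sum to 3 (valence 4) → 1 H
  atom 5: C, bond orders sum to 1 (valence 4) → 3 H
  atom 6: C, bond orders sum to 3 (valence 4) → 1 H
  atom 7: C, bond orders sum to 4 (valence 4) → 0 H
  atom 8: O, bond orders sum to 2 (valence 2) → 0 H
  atom 9: N, bond orders sum to 1 (valence 3) → 2 H
  atom 10: C, bond orders sum to 3 (valence 4) → 1 H
  atom 11: O, bond orders sum to 1 (valence 2) → 1 H
  atom 12: C, bond orders sum to 2 (valence 4) → 2 H
  atom 13: C, bond orders sum to 2 (valence 4) → 2 H
  atom 14: C, bond orders sum to 1 (valence 4) → 3 H
Totals → C:10, H:21, N:1, O:3.
In Hill order: C10H21NO3.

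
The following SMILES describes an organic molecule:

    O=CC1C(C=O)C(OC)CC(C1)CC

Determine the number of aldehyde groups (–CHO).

The aldehyde motif appears at heavy-atom positions 2, 5 in the SMILES.
Other groups present: 1 ether.
Aldehyde count: 2.

2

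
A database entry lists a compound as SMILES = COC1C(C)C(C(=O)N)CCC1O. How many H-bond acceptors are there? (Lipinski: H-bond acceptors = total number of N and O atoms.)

N atoms: 1; O atoms: 3.
Lipinski HBA = 1 + 3 = 4.

4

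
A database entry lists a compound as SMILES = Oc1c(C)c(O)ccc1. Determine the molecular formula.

C7H8O2

Walk through each heavy atom and fill implicit hydrogens from standard valence (C 4, N 3, O 2, S 2, halogen 1); for lowercase aromatic atoms, an aromatic c carries 1 H when it has two neighbours and 0 H with three, and aromatic n carries 0 H:
  atom 1: O, bond orders sum to 1 (valence 2) → 1 H
  atom 2: aromatic c, 3 neighbours → 0 H
  atom 3: aromatic c, 3 neighbours → 0 H
  atom 4: C, bond orders sum to 1 (valence 4) → 3 H
  atom 5: aromatic c, 3 neighbours → 0 H
  atom 6: O, bond orders sum to 1 (valence 2) → 1 H
  atom 7: aromatic c, 2 neighbours → 1 H
  atom 8: aromatic c, 2 neighbours → 1 H
  atom 9: aromatic c, 2 neighbours → 1 H
Totals → C:7, H:8, O:2.
In Hill order: C7H8O2.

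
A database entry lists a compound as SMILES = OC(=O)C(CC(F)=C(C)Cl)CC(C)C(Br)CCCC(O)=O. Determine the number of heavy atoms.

21

Every atom symbol written in the SMILES (organic subset) is one heavy atom; implicit H are not written.
Heavy atoms by element → Br:1, C:14, Cl:1, F:1, O:4.
Total: 21.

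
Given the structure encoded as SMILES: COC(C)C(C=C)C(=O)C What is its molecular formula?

Walk through each heavy atom and fill implicit hydrogens from standard valence (C 4, N 3, O 2, S 2, halogen 1):
  atom 1: C, bond orders sum to 1 (valence 4) → 3 H
  atom 2: O, bond orders sum to 2 (valence 2) → 0 H
  atom 3: C, bond orders sum to 3 (valence 4) → 1 H
  atom 4: C, bond orders sum to 1 (valence 4) → 3 H
  atom 5: C, bond orders sum to 3 (valence 4) → 1 H
  atom 6: C, bond orders sum to 3 (valence 4) → 1 H
  atom 7: C, bond orders sum to 2 (valence 4) → 2 H
  atom 8: C, bond orders sum to 4 (valence 4) → 0 H
  atom 9: O, bond orders sum to 2 (valence 2) → 0 H
  atom 10: C, bond orders sum to 1 (valence 4) → 3 H
Totals → C:8, H:14, O:2.
In Hill order: C8H14O2.

C8H14O2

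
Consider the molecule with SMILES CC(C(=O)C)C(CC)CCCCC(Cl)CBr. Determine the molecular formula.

C13H24BrClO

Walk through each heavy atom and fill implicit hydrogens from standard valence (C 4, N 3, O 2, S 2, halogen 1):
  atom 1: C, bond orders sum to 1 (valence 4) → 3 H
  atom 2: C, bond orders sum to 3 (valence 4) → 1 H
  atom 3: C, bond orders sum to 4 (valence 4) → 0 H
  atom 4: O, bond orders sum to 2 (valence 2) → 0 H
  atom 5: C, bond orders sum to 1 (valence 4) → 3 H
  atom 6: C, bond orders sum to 3 (valence 4) → 1 H
  atom 7: C, bond orders sum to 2 (valence 4) → 2 H
  atom 8: C, bond orders sum to 1 (valence 4) → 3 H
  atom 9: C, bond orders sum to 2 (valence 4) → 2 H
  atom 10: C, bond orders sum to 2 (valence 4) → 2 H
  atom 11: C, bond orders sum to 2 (valence 4) → 2 H
  atom 12: C, bond orders sum to 2 (valence 4) → 2 H
  atom 13: C, bond orders sum to 3 (valence 4) → 1 H
  atom 14: Cl (halogen, monovalent) → 0 H
  atom 15: C, bond orders sum to 2 (valence 4) → 2 H
  atom 16: Br (halogen, monovalent) → 0 H
Totals → C:13, H:24, Br:1, Cl:1, O:1.
In Hill order: C13H24BrClO.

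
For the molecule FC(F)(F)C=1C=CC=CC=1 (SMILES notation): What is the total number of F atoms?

Scan the SMILES for F atoms (remember two-letter symbols like Cl and Br are single atoms).
Fluorine count: 3.

3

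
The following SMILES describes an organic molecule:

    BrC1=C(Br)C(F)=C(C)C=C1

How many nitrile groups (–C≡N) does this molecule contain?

0

Scan the SMILES for the nitrile motif — none present.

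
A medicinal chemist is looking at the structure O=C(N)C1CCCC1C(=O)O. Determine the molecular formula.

Walk through each heavy atom and fill implicit hydrogens from standard valence (C 4, N 3, O 2, S 2, halogen 1):
  atom 1: O, bond orders sum to 2 (valence 2) → 0 H
  atom 2: C, bond orders sum to 4 (valence 4) → 0 H
  atom 3: N, bond orders sum to 1 (valence 3) → 2 H
  atom 4: C, bond orders sum to 3 (valence 4) → 1 H
  atom 5: C, bond orders sum to 2 (valence 4) → 2 H
  atom 6: C, bond orders sum to 2 (valence 4) → 2 H
  atom 7: C, bond orders sum to 2 (valence 4) → 2 H
  atom 8: C, bond orders sum to 3 (valence 4) → 1 H
  atom 9: C, bond orders sum to 4 (valence 4) → 0 H
  atom 10: O, bond orders sum to 2 (valence 2) → 0 H
  atom 11: O, bond orders sum to 1 (valence 2) → 1 H
Totals → C:7, H:11, N:1, O:3.

C7H11NO3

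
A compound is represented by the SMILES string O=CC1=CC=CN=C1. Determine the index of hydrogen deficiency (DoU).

5

Molecular formula: C6H5NO.
DoU = (2C + 2 + N − H − X) / 2, where X is the halogen count and O/S are ignored.
    = (2·6 + 2 + 1 − 5 − 0) / 2 = 10 / 2 = 5.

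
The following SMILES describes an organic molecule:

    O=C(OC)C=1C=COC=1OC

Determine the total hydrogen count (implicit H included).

Walk through each heavy atom and fill implicit hydrogens from standard valence (C 4, N 3, O 2, S 2, halogen 1):
  atom 1: O, bond orders sum to 2 (valence 2) → 0 H
  atom 2: C, bond orders sum to 4 (valence 4) → 0 H
  atom 3: O, bond orders sum to 2 (valence 2) → 0 H
  atom 4: C, bond orders sum to 1 (valence 4) → 3 H
  atom 5: C, bond orders sum to 4 (valence 4) → 0 H
  atom 6: C, bond orders sum to 3 (valence 4) → 1 H
  atom 7: C, bond orders sum to 3 (valence 4) → 1 H
  atom 8: O, bond orders sum to 2 (valence 2) → 0 H
  atom 9: C, bond orders sum to 4 (valence 4) → 0 H
  atom 10: O, bond orders sum to 2 (valence 2) → 0 H
  atom 11: C, bond orders sum to 1 (valence 4) → 3 H
Total hydrogens: 8.

8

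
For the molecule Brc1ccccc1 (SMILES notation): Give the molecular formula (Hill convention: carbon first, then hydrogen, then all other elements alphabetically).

Walk through each heavy atom and fill implicit hydrogens from standard valence (C 4, N 3, O 2, S 2, halogen 1); for lowercase aromatic atoms, an aromatic c carries 1 H when it has two neighbours and 0 H with three, and aromatic n carries 0 H:
  atom 1: Br (halogen, monovalent) → 0 H
  atom 2: aromatic c, 3 neighbours → 0 H
  atom 3: aromatic c, 2 neighbours → 1 H
  atom 4: aromatic c, 2 neighbours → 1 H
  atom 5: aromatic c, 2 neighbours → 1 H
  atom 6: aromatic c, 2 neighbours → 1 H
  atom 7: aromatic c, 2 neighbours → 1 H
Totals → C:6, H:5, Br:1.
In Hill order: C6H5Br.

C6H5Br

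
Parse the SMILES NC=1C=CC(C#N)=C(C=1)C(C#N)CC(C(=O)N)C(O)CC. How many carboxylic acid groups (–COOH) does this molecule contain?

0

Scan the SMILES for the carboxylic acid motif — none present.
Groups that are present: 1 amide, 1 hydroxyl, 2 nitrile, 1 primary amine.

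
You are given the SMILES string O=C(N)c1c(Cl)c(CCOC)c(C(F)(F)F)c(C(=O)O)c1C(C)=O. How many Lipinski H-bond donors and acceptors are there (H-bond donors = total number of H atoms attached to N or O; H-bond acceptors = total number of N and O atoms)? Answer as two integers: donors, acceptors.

Donors: find every N or O and count the H atoms it carries.
  atom 1 (O): bond orders sum to 2 → 0 H
  atom 3 (N): bond orders sum to 1 → 2 H
  atom 10 (O): bond orders sum to 2 → 0 H
  atom 19 (O): bond orders sum to 2 → 0 H
  atom 20 (O): bond orders sum to 1 → 1 H
  atom 24 (O): bond orders sum to 2 → 0 H
Lipinski HBD = 3.
Acceptors: N atoms = 1, O atoms = 5 → HBA = 6.

3, 6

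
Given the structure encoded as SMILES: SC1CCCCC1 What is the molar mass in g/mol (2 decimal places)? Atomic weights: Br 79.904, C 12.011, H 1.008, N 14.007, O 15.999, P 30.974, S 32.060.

116.22 g/mol

First, the molecular formula is C6H12S (counting implicit H from valence).
  C: 6 × 12.011 = 72.066
  H: 12 × 1.008 = 12.096
  S: 1 × 32.060 = 32.060
Sum: 6×12.011 + 12×1.008 + 1×32.060 = 116.222 → 116.22 g/mol.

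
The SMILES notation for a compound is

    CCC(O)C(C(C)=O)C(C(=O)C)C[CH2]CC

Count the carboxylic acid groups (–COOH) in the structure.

Scan the SMILES for the carboxylic acid motif — none present.
Groups that are present: 1 hydroxyl, 2 ketone.

0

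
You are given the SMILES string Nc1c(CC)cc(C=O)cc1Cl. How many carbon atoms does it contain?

9

Count every carbon token in the SMILES (each C, including those in ring-closure positions and inside branches).
Carbon count: 9.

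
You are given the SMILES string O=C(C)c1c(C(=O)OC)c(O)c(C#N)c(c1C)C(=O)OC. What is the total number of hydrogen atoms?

Walk through each heavy atom and fill implicit hydrogens from standard valence (C 4, N 3, O 2, S 2, halogen 1); for lowercase aromatic atoms, an aromatic c carries 1 H when it has two neighbours and 0 H with three, and aromatic n carries 0 H:
  atom 1: O, bond orders sum to 2 (valence 2) → 0 H
  atom 2: C, bond orders sum to 4 (valence 4) → 0 H
  atom 3: C, bond orders sum to 1 (valence 4) → 3 H
  atom 4: aromatic c, 3 neighbours → 0 H
  atom 5: aromatic c, 3 neighbours → 0 H
  atom 6: C, bond orders sum to 4 (valence 4) → 0 H
  atom 7: O, bond orders sum to 2 (valence 2) → 0 H
  atom 8: O, bond orders sum to 2 (valence 2) → 0 H
  atom 9: C, bond orders sum to 1 (valence 4) → 3 H
  atom 10: aromatic c, 3 neighbours → 0 H
  atom 11: O, bond orders sum to 1 (valence 2) → 1 H
  atom 12: aromatic c, 3 neighbours → 0 H
  atom 13: C, bond orders sum to 4 (valence 4) → 0 H
  atom 14: N, bond orders sum to 3 (valence 3) → 0 H
  atom 15: aromatic c, 3 neighbours → 0 H
  atom 16: aromatic c, 3 neighbours → 0 H
  atom 17: C, bond orders sum to 1 (valence 4) → 3 H
  atom 18: C, bond orders sum to 4 (valence 4) → 0 H
  atom 19: O, bond orders sum to 2 (valence 2) → 0 H
  atom 20: O, bond orders sum to 2 (valence 2) → 0 H
  atom 21: C, bond orders sum to 1 (valence 4) → 3 H
Total hydrogens: 13.

13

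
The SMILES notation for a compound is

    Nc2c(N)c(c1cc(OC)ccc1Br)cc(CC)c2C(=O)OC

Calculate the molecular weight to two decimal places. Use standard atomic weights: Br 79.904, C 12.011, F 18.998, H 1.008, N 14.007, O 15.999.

First, the molecular formula is C17H19BrN2O3 (counting implicit H from valence).
  Br: 1 × 79.904 = 79.904
  C: 17 × 12.011 = 204.187
  H: 19 × 1.008 = 19.152
  N: 2 × 14.007 = 28.014
  O: 3 × 15.999 = 47.997
Sum: 1×79.904 + 17×12.011 + 19×1.008 + 2×14.007 + 3×15.999 = 379.254 → 379.25 g/mol.

379.25 g/mol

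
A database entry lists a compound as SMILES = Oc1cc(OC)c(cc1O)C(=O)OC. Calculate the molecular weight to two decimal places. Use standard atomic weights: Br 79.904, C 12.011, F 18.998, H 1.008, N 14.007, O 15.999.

198.17 g/mol

First, the molecular formula is C9H10O5 (counting implicit H from valence).
  C: 9 × 12.011 = 108.099
  H: 10 × 1.008 = 10.080
  O: 5 × 15.999 = 79.995
Sum: 9×12.011 + 10×1.008 + 5×15.999 = 198.174 → 198.17 g/mol.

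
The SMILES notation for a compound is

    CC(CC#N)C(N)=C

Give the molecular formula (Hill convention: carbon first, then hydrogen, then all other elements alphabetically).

C6H10N2

Walk through each heavy atom and fill implicit hydrogens from standard valence (C 4, N 3, O 2, S 2, halogen 1):
  atom 1: C, bond orders sum to 1 (valence 4) → 3 H
  atom 2: C, bond orders sum to 3 (valence 4) → 1 H
  atom 3: C, bond orders sum to 2 (valence 4) → 2 H
  atom 4: C, bond orders sum to 4 (valence 4) → 0 H
  atom 5: N, bond orders sum to 3 (valence 3) → 0 H
  atom 6: C, bond orders sum to 4 (valence 4) → 0 H
  atom 7: N, bond orders sum to 1 (valence 3) → 2 H
  atom 8: C, bond orders sum to 2 (valence 4) → 2 H
Totals → C:6, H:10, N:2.
In Hill order: C6H10N2.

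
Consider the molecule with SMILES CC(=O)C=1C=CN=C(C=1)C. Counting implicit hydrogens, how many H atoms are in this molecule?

9

Walk through each heavy atom and fill implicit hydrogens from standard valence (C 4, N 3, O 2, S 2, halogen 1):
  atom 1: C, bond orders sum to 1 (valence 4) → 3 H
  atom 2: C, bond orders sum to 4 (valence 4) → 0 H
  atom 3: O, bond orders sum to 2 (valence 2) → 0 H
  atom 4: C, bond orders sum to 4 (valence 4) → 0 H
  atom 5: C, bond orders sum to 3 (valence 4) → 1 H
  atom 6: C, bond orders sum to 3 (valence 4) → 1 H
  atom 7: N, bond orders sum to 3 (valence 3) → 0 H
  atom 8: C, bond orders sum to 4 (valence 4) → 0 H
  atom 9: C, bond orders sum to 3 (valence 4) → 1 H
  atom 10: C, bond orders sum to 1 (valence 4) → 3 H
Total hydrogens: 9.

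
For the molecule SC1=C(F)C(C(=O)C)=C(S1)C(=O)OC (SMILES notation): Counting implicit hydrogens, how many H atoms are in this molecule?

Walk through each heavy atom and fill implicit hydrogens from standard valence (C 4, N 3, O 2, S 2, halogen 1):
  atom 1: S, bond orders sum to 1 (valence 2) → 1 H
  atom 2: C, bond orders sum to 4 (valence 4) → 0 H
  atom 3: C, bond orders sum to 4 (valence 4) → 0 H
  atom 4: F (halogen, monovalent) → 0 H
  atom 5: C, bond orders sum to 4 (valence 4) → 0 H
  atom 6: C, bond orders sum to 4 (valence 4) → 0 H
  atom 7: O, bond orders sum to 2 (valence 2) → 0 H
  atom 8: C, bond orders sum to 1 (valence 4) → 3 H
  atom 9: C, bond orders sum to 4 (valence 4) → 0 H
  atom 10: S, bond orders sum to 2 (valence 2) → 0 H
  atom 11: C, bond orders sum to 4 (valence 4) → 0 H
  atom 12: O, bond orders sum to 2 (valence 2) → 0 H
  atom 13: O, bond orders sum to 2 (valence 2) → 0 H
  atom 14: C, bond orders sum to 1 (valence 4) → 3 H
Total hydrogens: 7.

7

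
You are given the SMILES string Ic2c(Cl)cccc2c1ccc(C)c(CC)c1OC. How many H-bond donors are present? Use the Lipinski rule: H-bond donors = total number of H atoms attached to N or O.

Donors: find every N or O and count the H atoms it carries.
  atom 18 (O): bond orders sum to 2 → 0 H
Lipinski HBD = 0.

0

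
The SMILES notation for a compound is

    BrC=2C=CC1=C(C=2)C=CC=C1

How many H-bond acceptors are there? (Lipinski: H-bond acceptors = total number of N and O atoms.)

0

N atoms: 0; O atoms: 0.
Lipinski HBA = 0 + 0 = 0.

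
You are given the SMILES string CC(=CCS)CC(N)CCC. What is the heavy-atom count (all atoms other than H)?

Every atom symbol written in the SMILES (organic subset) is one heavy atom; implicit H are not written.
Heavy atoms by element → C:9, N:1, S:1.
Total: 11.

11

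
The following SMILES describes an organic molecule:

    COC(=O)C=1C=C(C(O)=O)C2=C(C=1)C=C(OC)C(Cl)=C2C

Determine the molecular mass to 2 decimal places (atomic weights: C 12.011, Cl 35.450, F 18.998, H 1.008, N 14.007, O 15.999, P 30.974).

First, the molecular formula is C15H13ClO5 (counting implicit H from valence).
  C: 15 × 12.011 = 180.165
  Cl: 1 × 35.450 = 35.450
  H: 13 × 1.008 = 13.104
  O: 5 × 15.999 = 79.995
Sum: 15×12.011 + 1×35.450 + 13×1.008 + 5×15.999 = 308.714 → 308.71 g/mol.

308.71 g/mol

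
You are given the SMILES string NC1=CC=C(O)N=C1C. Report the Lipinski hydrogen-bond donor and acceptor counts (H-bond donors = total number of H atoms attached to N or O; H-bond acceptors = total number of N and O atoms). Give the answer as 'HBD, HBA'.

Donors: find every N or O and count the H atoms it carries.
  atom 1 (N): bond orders sum to 1 → 2 H
  atom 6 (O): bond orders sum to 1 → 1 H
  atom 7 (N): bond orders sum to 3 → 0 H
Lipinski HBD = 3.
Acceptors: N atoms = 2, O atoms = 1 → HBA = 3.

3, 3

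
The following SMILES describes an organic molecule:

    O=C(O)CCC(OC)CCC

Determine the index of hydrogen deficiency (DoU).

Molecular formula: C8H16O3.
DoU = (2C + 2 + N − H − X) / 2, where X is the halogen count and O/S are ignored.
    = (2·8 + 2 + 0 − 16 − 0) / 2 = 2 / 2 = 1.

1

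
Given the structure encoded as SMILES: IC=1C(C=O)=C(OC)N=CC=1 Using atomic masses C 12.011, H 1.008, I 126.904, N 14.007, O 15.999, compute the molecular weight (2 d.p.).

First, the molecular formula is C7H6INO2 (counting implicit H from valence).
  C: 7 × 12.011 = 84.077
  H: 6 × 1.008 = 6.048
  I: 1 × 126.904 = 126.904
  N: 1 × 14.007 = 14.007
  O: 2 × 15.999 = 31.998
Sum: 7×12.011 + 6×1.008 + 1×126.904 + 1×14.007 + 2×15.999 = 263.034 → 263.03 g/mol.

263.03 g/mol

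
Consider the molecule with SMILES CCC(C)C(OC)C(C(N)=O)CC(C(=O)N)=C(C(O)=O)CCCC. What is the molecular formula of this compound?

Walk through each heavy atom and fill implicit hydrogens from standard valence (C 4, N 3, O 2, S 2, halogen 1):
  atom 1: C, bond orders sum to 1 (valence 4) → 3 H
  atom 2: C, bond orders sum to 2 (valence 4) → 2 H
  atom 3: C, bond orders sum to 3 (valence 4) → 1 H
  atom 4: C, bond orders sum to 1 (valence 4) → 3 H
  atom 5: C, bond orders sum to 3 (valence 4) → 1 H
  atom 6: O, bond orders sum to 2 (valence 2) → 0 H
  atom 7: C, bond orders sum to 1 (valence 4) → 3 H
  atom 8: C, bond orders sum to 3 (valence 4) → 1 H
  atom 9: C, bond orders sum to 4 (valence 4) → 0 H
  atom 10: N, bond orders sum to 1 (valence 3) → 2 H
  atom 11: O, bond orders sum to 2 (valence 2) → 0 H
  atom 12: C, bond orders sum to 2 (valence 4) → 2 H
  atom 13: C, bond orders sum to 4 (valence 4) → 0 H
  atom 14: C, bond orders sum to 4 (valence 4) → 0 H
  atom 15: O, bond orders sum to 2 (valence 2) → 0 H
  atom 16: N, bond orders sum to 1 (valence 3) → 2 H
  atom 17: C, bond orders sum to 4 (valence 4) → 0 H
  atom 18: C, bond orders sum to 4 (valence 4) → 0 H
  atom 19: O, bond orders sum to 1 (valence 2) → 1 H
  atom 20: O, bond orders sum to 2 (valence 2) → 0 H
  atom 21: C, bond orders sum to 2 (valence 4) → 2 H
  atom 22: C, bond orders sum to 2 (valence 4) → 2 H
  atom 23: C, bond orders sum to 2 (valence 4) → 2 H
  atom 24: C, bond orders sum to 1 (valence 4) → 3 H
Totals → C:17, H:30, N:2, O:5.

C17H30N2O5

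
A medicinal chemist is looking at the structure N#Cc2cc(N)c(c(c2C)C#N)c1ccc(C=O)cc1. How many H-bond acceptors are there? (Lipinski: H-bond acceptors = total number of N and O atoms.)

4

N atoms: 3; O atoms: 1.
Lipinski HBA = 3 + 1 = 4.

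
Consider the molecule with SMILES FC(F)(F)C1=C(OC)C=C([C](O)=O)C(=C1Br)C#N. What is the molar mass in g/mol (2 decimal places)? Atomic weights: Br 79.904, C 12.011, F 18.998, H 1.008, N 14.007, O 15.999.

324.05 g/mol

First, the molecular formula is C10H5BrF3NO3 (counting implicit H from valence).
  Br: 1 × 79.904 = 79.904
  C: 10 × 12.011 = 120.110
  F: 3 × 18.998 = 56.994
  H: 5 × 1.008 = 5.040
  N: 1 × 14.007 = 14.007
  O: 3 × 15.999 = 47.997
Sum: 1×79.904 + 10×12.011 + 3×18.998 + 5×1.008 + 1×14.007 + 3×15.999 = 324.052 → 324.05 g/mol.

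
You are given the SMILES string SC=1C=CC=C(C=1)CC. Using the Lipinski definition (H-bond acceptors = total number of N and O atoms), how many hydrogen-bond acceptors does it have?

N atoms: 0; O atoms: 0.
Lipinski HBA = 0 + 0 = 0.

0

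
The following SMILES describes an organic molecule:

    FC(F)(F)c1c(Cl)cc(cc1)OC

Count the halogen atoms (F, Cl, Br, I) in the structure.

Halogen atoms appear at heavy-atom positions 1, 3, 4, 7 (1×Cl, 3×F).
Other groups present: 1 ether.
Halogen count: 4.

4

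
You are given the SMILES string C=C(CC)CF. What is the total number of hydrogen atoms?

9

Walk through each heavy atom and fill implicit hydrogens from standard valence (C 4, N 3, O 2, S 2, halogen 1):
  atom 1: C, bond orders sum to 2 (valence 4) → 2 H
  atom 2: C, bond orders sum to 4 (valence 4) → 0 H
  atom 3: C, bond orders sum to 2 (valence 4) → 2 H
  atom 4: C, bond orders sum to 1 (valence 4) → 3 H
  atom 5: C, bond orders sum to 2 (valence 4) → 2 H
  atom 6: F (halogen, monovalent) → 0 H
Total hydrogens: 9.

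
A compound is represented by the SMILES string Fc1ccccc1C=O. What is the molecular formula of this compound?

Walk through each heavy atom and fill implicit hydrogens from standard valence (C 4, N 3, O 2, S 2, halogen 1); for lowercase aromatic atoms, an aromatic c carries 1 H when it has two neighbours and 0 H with three, and aromatic n carries 0 H:
  atom 1: F (halogen, monovalent) → 0 H
  atom 2: aromatic c, 3 neighbours → 0 H
  atom 3: aromatic c, 2 neighbours → 1 H
  atom 4: aromatic c, 2 neighbours → 1 H
  atom 5: aromatic c, 2 neighbours → 1 H
  atom 6: aromatic c, 2 neighbours → 1 H
  atom 7: aromatic c, 3 neighbours → 0 H
  atom 8: C, bond orders sum to 3 (valence 4) → 1 H
  atom 9: O, bond orders sum to 2 (valence 2) → 0 H
Totals → C:7, H:5, F:1, O:1.

C7H5FO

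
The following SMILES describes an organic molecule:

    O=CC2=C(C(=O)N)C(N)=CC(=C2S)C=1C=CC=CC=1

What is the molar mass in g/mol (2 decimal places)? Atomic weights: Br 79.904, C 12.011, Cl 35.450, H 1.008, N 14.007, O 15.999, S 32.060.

272.32 g/mol

First, the molecular formula is C14H12N2O2S (counting implicit H from valence).
  C: 14 × 12.011 = 168.154
  H: 12 × 1.008 = 12.096
  N: 2 × 14.007 = 28.014
  O: 2 × 15.999 = 31.998
  S: 1 × 32.060 = 32.060
Sum: 14×12.011 + 12×1.008 + 2×14.007 + 2×15.999 + 1×32.060 = 272.322 → 272.32 g/mol.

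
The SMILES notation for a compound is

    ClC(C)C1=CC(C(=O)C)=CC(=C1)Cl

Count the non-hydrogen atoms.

Every atom symbol written in the SMILES (organic subset) is one heavy atom; implicit H are not written.
Heavy atoms by element → C:10, Cl:2, O:1.
Total: 13.

13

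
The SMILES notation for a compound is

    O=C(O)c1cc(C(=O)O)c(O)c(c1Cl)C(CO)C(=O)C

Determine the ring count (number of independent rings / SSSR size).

In SMILES, each pair of matching ring-closure digits denotes one ring-closing bond; the number of such bonds equals the number of independent rings.
Ring-closure bonds here: 1.

1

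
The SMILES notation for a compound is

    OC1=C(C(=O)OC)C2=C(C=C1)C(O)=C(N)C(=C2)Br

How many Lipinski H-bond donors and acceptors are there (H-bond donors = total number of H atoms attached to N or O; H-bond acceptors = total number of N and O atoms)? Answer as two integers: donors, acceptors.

Donors: find every N or O and count the H atoms it carries.
  atom 1 (O): bond orders sum to 1 → 1 H
  atom 5 (O): bond orders sum to 2 → 0 H
  atom 6 (O): bond orders sum to 2 → 0 H
  atom 13 (O): bond orders sum to 1 → 1 H
  atom 15 (N): bond orders sum to 1 → 2 H
Lipinski HBD = 4.
Acceptors: N atoms = 1, O atoms = 4 → HBA = 5.

4, 5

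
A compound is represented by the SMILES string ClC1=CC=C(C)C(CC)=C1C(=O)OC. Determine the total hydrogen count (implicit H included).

Walk through each heavy atom and fill implicit hydrogens from standard valence (C 4, N 3, O 2, S 2, halogen 1):
  atom 1: Cl (halogen, monovalent) → 0 H
  atom 2: C, bond orders sum to 4 (valence 4) → 0 H
  atom 3: C, bond orders sum to 3 (valence 4) → 1 H
  atom 4: C, bond orders sum to 3 (valence 4) → 1 H
  atom 5: C, bond orders sum to 4 (valence 4) → 0 H
  atom 6: C, bond orders sum to 1 (valence 4) → 3 H
  atom 7: C, bond orders sum to 4 (valence 4) → 0 H
  atom 8: C, bond orders sum to 2 (valence 4) → 2 H
  atom 9: C, bond orders sum to 1 (valence 4) → 3 H
  atom 10: C, bond orders sum to 4 (valence 4) → 0 H
  atom 11: C, bond orders sum to 4 (valence 4) → 0 H
  atom 12: O, bond orders sum to 2 (valence 2) → 0 H
  atom 13: O, bond orders sum to 2 (valence 2) → 0 H
  atom 14: C, bond orders sum to 1 (valence 4) → 3 H
Total hydrogens: 13.

13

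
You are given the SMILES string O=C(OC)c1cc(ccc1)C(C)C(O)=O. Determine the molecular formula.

Walk through each heavy atom and fill implicit hydrogens from standard valence (C 4, N 3, O 2, S 2, halogen 1); for lowercase aromatic atoms, an aromatic c carries 1 H when it has two neighbours and 0 H with three, and aromatic n carries 0 H:
  atom 1: O, bond orders sum to 2 (valence 2) → 0 H
  atom 2: C, bond orders sum to 4 (valence 4) → 0 H
  atom 3: O, bond orders sum to 2 (valence 2) → 0 H
  atom 4: C, bond orders sum to 1 (valence 4) → 3 H
  atom 5: aromatic c, 3 neighbours → 0 H
  atom 6: aromatic c, 2 neighbours → 1 H
  atom 7: aromatic c, 3 neighbours → 0 H
  atom 8: aromatic c, 2 neighbours → 1 H
  atom 9: aromatic c, 2 neighbours → 1 H
  atom 10: aromatic c, 2 neighbours → 1 H
  atom 11: C, bond orders sum to 3 (valence 4) → 1 H
  atom 12: C, bond orders sum to 1 (valence 4) → 3 H
  atom 13: C, bond orders sum to 4 (valence 4) → 0 H
  atom 14: O, bond orders sum to 1 (valence 2) → 1 H
  atom 15: O, bond orders sum to 2 (valence 2) → 0 H
Totals → C:11, H:12, O:4.
In Hill order: C11H12O4.

C11H12O4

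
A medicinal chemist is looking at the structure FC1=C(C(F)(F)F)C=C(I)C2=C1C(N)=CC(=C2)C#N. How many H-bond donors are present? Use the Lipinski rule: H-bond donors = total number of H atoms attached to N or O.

2

Donors: find every N or O and count the H atoms it carries.
  atom 14 (N): bond orders sum to 1 → 2 H
  atom 19 (N): bond orders sum to 3 → 0 H
Lipinski HBD = 2.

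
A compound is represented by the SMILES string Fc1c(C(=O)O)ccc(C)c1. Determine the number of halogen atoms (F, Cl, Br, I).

1

Halogen atoms appear at heavy-atom position 1 (1×F).
Other groups present: 1 carboxylic acid.
Halogen count: 1.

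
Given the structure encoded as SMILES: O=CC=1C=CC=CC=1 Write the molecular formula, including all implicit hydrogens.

Walk through each heavy atom and fill implicit hydrogens from standard valence (C 4, N 3, O 2, S 2, halogen 1):
  atom 1: O, bond orders sum to 2 (valence 2) → 0 H
  atom 2: C, bond orders sum to 3 (valence 4) → 1 H
  atom 3: C, bond orders sum to 4 (valence 4) → 0 H
  atom 4: C, bond orders sum to 3 (valence 4) → 1 H
  atom 5: C, bond orders sum to 3 (valence 4) → 1 H
  atom 6: C, bond orders sum to 3 (valence 4) → 1 H
  atom 7: C, bond orders sum to 3 (valence 4) → 1 H
  atom 8: C, bond orders sum to 3 (valence 4) → 1 H
Totals → C:7, H:6, O:1.
In Hill order: C7H6O.

C7H6O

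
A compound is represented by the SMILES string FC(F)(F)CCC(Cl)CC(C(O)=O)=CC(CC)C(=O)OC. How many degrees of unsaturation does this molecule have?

3

Molecular formula: C13H18ClF3O4.
DoU = (2C + 2 + N − H − X) / 2, where X is the halogen count and O/S are ignored.
    = (2·13 + 2 + 0 − 18 − 4) / 2 = 6 / 2 = 3.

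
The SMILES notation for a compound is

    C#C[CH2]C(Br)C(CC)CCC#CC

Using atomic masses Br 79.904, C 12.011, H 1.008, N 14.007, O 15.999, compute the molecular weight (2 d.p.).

241.17 g/mol

First, the molecular formula is C12H17Br (counting implicit H from valence).
  Br: 1 × 79.904 = 79.904
  C: 12 × 12.011 = 144.132
  H: 17 × 1.008 = 17.136
Sum: 1×79.904 + 12×12.011 + 17×1.008 = 241.172 → 241.17 g/mol.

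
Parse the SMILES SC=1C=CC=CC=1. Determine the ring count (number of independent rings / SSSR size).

In SMILES, each pair of matching ring-closure digits denotes one ring-closing bond; the number of such bonds equals the number of independent rings.
Ring-closure bonds here: 1.

1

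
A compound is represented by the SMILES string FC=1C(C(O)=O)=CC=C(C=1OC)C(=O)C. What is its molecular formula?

C10H9FO4

Walk through each heavy atom and fill implicit hydrogens from standard valence (C 4, N 3, O 2, S 2, halogen 1):
  atom 1: F (halogen, monovalent) → 0 H
  atom 2: C, bond orders sum to 4 (valence 4) → 0 H
  atom 3: C, bond orders sum to 4 (valence 4) → 0 H
  atom 4: C, bond orders sum to 4 (valence 4) → 0 H
  atom 5: O, bond orders sum to 1 (valence 2) → 1 H
  atom 6: O, bond orders sum to 2 (valence 2) → 0 H
  atom 7: C, bond orders sum to 3 (valence 4) → 1 H
  atom 8: C, bond orders sum to 3 (valence 4) → 1 H
  atom 9: C, bond orders sum to 4 (valence 4) → 0 H
  atom 10: C, bond orders sum to 4 (valence 4) → 0 H
  atom 11: O, bond orders sum to 2 (valence 2) → 0 H
  atom 12: C, bond orders sum to 1 (valence 4) → 3 H
  atom 13: C, bond orders sum to 4 (valence 4) → 0 H
  atom 14: O, bond orders sum to 2 (valence 2) → 0 H
  atom 15: C, bond orders sum to 1 (valence 4) → 3 H
Totals → C:10, H:9, F:1, O:4.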